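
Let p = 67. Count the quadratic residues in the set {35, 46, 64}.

2

(35/67) = +1 → QR.
(46/67) = -1 → non-residue.
(64/67) = +1 → QR.
Total quadratic residues among the 3: 2.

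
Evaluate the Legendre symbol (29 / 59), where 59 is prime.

1

Reciprocity: 29 ≡ 1 and 59 ≡ 3 (mod 4), so (29/59) = +(59/29).
Reduce top mod 29: now compute (1/29).
Reached (1/29) = 1. Collecting the sign flips along the way, the symbol is +1.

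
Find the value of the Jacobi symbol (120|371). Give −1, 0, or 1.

-1

Pull out 2^3: since 371 ≡ 3 (mod 8), (2/371) = -1, so (2/371)^3 = -1.
Reciprocity: 15 ≡ 3 and 371 ≡ 3 (mod 4), so (15/371) = −(371/15).
Reduce top mod 15: now compute (11/15).
Reciprocity: 11 ≡ 3 and 15 ≡ 3 (mod 4), so (11/15) = −(15/11).
Reduce top mod 11: now compute (4/11).
Pull out 2^2: since 11 ≡ 3 (mod 8), (2/11) = -1, so (2/11)^2 = +1.
Reached (1/11) = 1. Collecting the sign flips along the way, the symbol is -1.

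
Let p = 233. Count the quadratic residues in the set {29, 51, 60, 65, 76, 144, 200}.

(29/233) = +1 → QR.
(51/233) = +1 → QR.
(60/233) = +1 → QR.
(65/233) = -1 → non-residue.
(76/233) = +1 → QR.
(144/233) = +1 → QR.
(200/233) = +1 → QR.
Total quadratic residues among the 7: 6.

6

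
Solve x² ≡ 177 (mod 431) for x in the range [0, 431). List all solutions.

120, 311

Since 431 ≡ 3 (mod 4), a square root of 177 is 177^((431+1)/4) = 177^108 mod 431.
Repeated squaring: 177^2≡297, 177^4≡285, 177^8≡197, 177^16≡19, 177^32≡361, 177^64≡159 (mod 431).
177^108 = 177^(64+32+8+4) ≡ 120 (mod 431).
Check: 120² = 14400 ≡ 177 (mod 431). The two roots are 120 and 311.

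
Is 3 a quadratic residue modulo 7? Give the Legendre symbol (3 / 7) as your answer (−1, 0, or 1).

Euler's criterion: (3/7) ≡ 3^3 (mod 7).
3^2 ≡ 2 (mod 7)
3^3 = 3^(2+1) ≡ 6 (mod 7).
Result is 6 ≡ −1, so (3/7) = −1.

-1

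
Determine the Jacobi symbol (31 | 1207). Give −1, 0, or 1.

Reciprocity: 31 ≡ 3 and 1207 ≡ 3 (mod 4), so (31/1207) = −(1207/31).
Reduce top mod 31: now compute (29/31).
Reciprocity: 29 ≡ 1 and 31 ≡ 3 (mod 4), so (29/31) = +(31/29).
Reduce top mod 29: now compute (2/29).
Pull out 2: since 29 ≡ 5 (mod 8), (2/29) = -1.
Reached (1/29) = 1. Collecting the sign flips along the way, the symbol is +1.

1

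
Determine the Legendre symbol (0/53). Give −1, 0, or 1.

Top reduces to 0: gcd > 1, so the symbol is 0.

0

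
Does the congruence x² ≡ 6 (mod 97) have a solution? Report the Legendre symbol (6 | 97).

1

Pull out 2: since 97 ≡ 1 (mod 8), (2/97) = +1.
Reciprocity: 3 ≡ 3 and 97 ≡ 1 (mod 4), so (3/97) = +(97/3).
Reduce top mod 3: now compute (1/3).
Reached (1/3) = 1. Collecting the sign flips along the way, the symbol is +1.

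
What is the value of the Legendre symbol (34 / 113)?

Pull out 2: since 113 ≡ 1 (mod 8), (2/113) = +1.
Reciprocity: 17 ≡ 1 and 113 ≡ 1 (mod 4), so (17/113) = +(113/17).
Reduce top mod 17: now compute (11/17).
Reciprocity: 11 ≡ 3 and 17 ≡ 1 (mod 4), so (11/17) = +(17/11).
Reduce top mod 11: now compute (6/11).
Pull out 2: since 11 ≡ 3 (mod 8), (2/11) = -1.
Reciprocity: 3 ≡ 3 and 11 ≡ 3 (mod 4), so (3/11) = −(11/3).
Reduce top mod 3: now compute (2/3).
Pull out 2: since 3 ≡ 3 (mod 8), (2/3) = -1.
Reached (1/3) = 1. Collecting the sign flips along the way, the symbol is -1.

-1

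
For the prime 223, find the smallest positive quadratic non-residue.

(2/223) = +1, so 2 is a residue.
(3/223) = −1, so 3 is the smallest positive non-residue mod 223.

3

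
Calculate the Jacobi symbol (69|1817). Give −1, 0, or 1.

0

Reciprocity: 69 ≡ 1 and 1817 ≡ 1 (mod 4), so (69/1817) = +(1817/69).
Reduce top mod 69: now compute (23/69).
Reciprocity: 23 ≡ 3 and 69 ≡ 1 (mod 4), so (23/69) = +(69/23).
Reduce top mod 23: now compute (0/23).
Top reduces to 0: gcd > 1, so the symbol is 0.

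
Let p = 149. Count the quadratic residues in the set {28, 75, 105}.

1

(28/149) = +1 → QR.
(75/149) = -1 → non-residue.
(105/149) = -1 → non-residue.
Total quadratic residues among the 3: 1.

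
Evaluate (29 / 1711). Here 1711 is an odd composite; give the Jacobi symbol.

0

Reciprocity: 29 ≡ 1 and 1711 ≡ 3 (mod 4), so (29/1711) = +(1711/29).
Reduce top mod 29: now compute (0/29).
Top reduces to 0: gcd > 1, so the symbol is 0.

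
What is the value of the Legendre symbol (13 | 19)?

Euler's criterion: (13/19) ≡ 13^9 (mod 19).
13^2 ≡ 17 (mod 19)
13^4 ≡ 4 (mod 19)
13^8 ≡ 16 (mod 19)
13^9 = 13^(8+1) ≡ 18 (mod 19).
Result is 18 ≡ −1, so (13/19) = −1.

-1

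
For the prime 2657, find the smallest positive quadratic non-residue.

3

(2/2657) = +1, so 2 is a residue.
(3/2657) = −1, so 3 is the smallest positive non-residue mod 2657.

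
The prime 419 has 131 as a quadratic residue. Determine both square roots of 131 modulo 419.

105, 314

Since 419 ≡ 3 (mod 4), a square root of 131 is 131^((419+1)/4) = 131^105 mod 419.
Repeated squaring: 131^2≡401, 131^4≡324, 131^8≡226, 131^16≡377, 131^32≡88, 131^64≡202 (mod 419).
131^105 = 131^(64+32+8+1) ≡ 105 (mod 419).
Check: 105² = 11025 ≡ 131 (mod 419). The two roots are 105 and 314.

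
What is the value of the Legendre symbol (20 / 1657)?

Pull out 2^2: since 1657 ≡ 1 (mod 8), (2/1657) = +1, so (2/1657)^2 = +1.
Reciprocity: 5 ≡ 1 and 1657 ≡ 1 (mod 4), so (5/1657) = +(1657/5).
Reduce top mod 5: now compute (2/5).
Pull out 2: since 5 ≡ 5 (mod 8), (2/5) = -1.
Reached (1/5) = 1. Collecting the sign flips along the way, the symbol is -1.

-1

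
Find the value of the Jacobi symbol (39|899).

-1

Reciprocity: 39 ≡ 3 and 899 ≡ 3 (mod 4), so (39/899) = −(899/39).
Reduce top mod 39: now compute (2/39).
Pull out 2: since 39 ≡ 7 (mod 8), (2/39) = +1.
Reached (1/39) = 1. Collecting the sign flips along the way, the symbol is -1.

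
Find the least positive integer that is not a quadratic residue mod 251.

(2/251) = −1, so 2 is the smallest positive non-residue mod 251.

2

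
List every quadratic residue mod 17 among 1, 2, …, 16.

Square k = 1,…,8 (k and 17−k give the same square):
1²=1, 2²=4, 3²=9, 4²=16, 5²≡8, 6²≡2, 7²≡15, 8²≡13 (mod 17).
So the quadratic residues mod 17 are {1, 2, 4, 8, 9, 13, 15, 16}.

1,2,4,8,9,13,15,16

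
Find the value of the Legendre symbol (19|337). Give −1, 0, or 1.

-1

Euler's criterion: (19/337) ≡ 19^168 (mod 337).
19^2 ≡ 24 (mod 337)
19^4 ≡ 239 (mod 337)
19^8 ≡ 168 (mod 337)
19^16 ≡ 253 (mod 337)
19^32 ≡ 316 (mod 337)
19^64 ≡ 104 (mod 337)
19^128 ≡ 32 (mod 337)
19^168 = 19^(128+32+8) ≡ 336 (mod 337).
Result is 336 ≡ −1, so (19/337) = −1.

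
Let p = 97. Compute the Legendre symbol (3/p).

1

Reciprocity: 3 ≡ 3 and 97 ≡ 1 (mod 4), so (3/97) = +(97/3).
Reduce top mod 3: now compute (1/3).
Reached (1/3) = 1. Collecting the sign flips along the way, the symbol is +1.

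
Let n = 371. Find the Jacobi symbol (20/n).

Pull out 2^2: since 371 ≡ 3 (mod 8), (2/371) = -1, so (2/371)^2 = +1.
Reciprocity: 5 ≡ 1 and 371 ≡ 3 (mod 4), so (5/371) = +(371/5).
Reduce top mod 5: now compute (1/5).
Reached (1/5) = 1. Collecting the sign flips along the way, the symbol is +1.

1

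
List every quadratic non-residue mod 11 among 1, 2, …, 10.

Square k = 1,…,5 (k and 11−k give the same square):
1²=1, 2²=4, 3²=9, 4²≡5, 5²≡3 (mod 11).
The residues are {1, 3, 4, 5, 9}; the non-residues are the remaining 5 nonzero classes.

2,6,7,8,10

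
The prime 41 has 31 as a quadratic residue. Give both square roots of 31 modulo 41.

20, 21

41 ≡ 1 (mod 4), so we find a root by search.
Trying successive values, 20² = 400 ≡ 31 (mod 41). The other root is 41 − 20 = 21.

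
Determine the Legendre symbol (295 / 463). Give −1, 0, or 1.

-1

Reciprocity: 295 ≡ 3 and 463 ≡ 3 (mod 4), so (295/463) = −(463/295).
Reduce top mod 295: now compute (168/295).
Pull out 2^3: since 295 ≡ 7 (mod 8), (2/295) = +1, so (2/295)^3 = +1.
Reciprocity: 21 ≡ 1 and 295 ≡ 3 (mod 4), so (21/295) = +(295/21).
Reduce top mod 21: now compute (1/21).
Reached (1/21) = 1. Collecting the sign flips along the way, the symbol is -1.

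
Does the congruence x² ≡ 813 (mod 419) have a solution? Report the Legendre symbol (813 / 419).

-1

Euler's criterion: (813/419) ≡ 394^209 (mod 419).
394^2 ≡ 206 (mod 419)
394^4 ≡ 117 (mod 419)
394^8 ≡ 281 (mod 419)
394^16 ≡ 189 (mod 419)
394^32 ≡ 106 (mod 419)
394^64 ≡ 342 (mod 419)
394^128 ≡ 63 (mod 419)
394^209 = 394^(128+64+16+1) ≡ 418 (mod 419).
Result is 418 ≡ −1, so (813/419) = −1.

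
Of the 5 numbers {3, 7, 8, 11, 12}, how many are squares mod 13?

(3/13) = +1 → QR.
(7/13) = -1 → non-residue.
(8/13) = -1 → non-residue.
(11/13) = -1 → non-residue.
(12/13) = +1 → QR.
Total quadratic residues among the 5: 2.

2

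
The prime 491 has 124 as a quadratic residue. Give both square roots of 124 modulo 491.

172, 319

Since 491 ≡ 3 (mod 4), a square root of 124 is 124^((491+1)/4) = 124^123 mod 491.
Repeated squaring: 124^2≡155, 124^4≡457, 124^8≡174, 124^16≡325, 124^32≡60, 124^64≡163 (mod 491).
124^123 = 124^(64+32+16+8+2+1) ≡ 172 (mod 491).
Check: 172² = 29584 ≡ 124 (mod 491). The two roots are 172 and 319.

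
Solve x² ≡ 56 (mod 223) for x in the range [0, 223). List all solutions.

111, 112

Since 223 ≡ 3 (mod 4), a square root of 56 is 56^((223+1)/4) = 56^56 mod 223.
Repeated squaring: 56^2≡14, 56^4≡196, 56^8≡60, 56^16≡32, 56^32≡132 (mod 223).
56^56 = 56^(32+16+8) ≡ 112 (mod 223).
Check: 112² = 12544 ≡ 56 (mod 223). The two roots are 111 and 112.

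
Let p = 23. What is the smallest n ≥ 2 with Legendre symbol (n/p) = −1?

(2/23) = +1, so 2 is a residue.
(3/23) = +1, so 3 is a residue.
(4/23) = +1, so 4 is a residue.
(5/23) = −1, so 5 is the smallest positive non-residue mod 23.

5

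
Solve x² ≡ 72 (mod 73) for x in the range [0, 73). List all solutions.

73 ≡ 1 (mod 4), so we find a root by search.
Trying successive values, 27² = 729 ≡ 72 (mod 73). The other root is 73 − 27 = 46.

27, 46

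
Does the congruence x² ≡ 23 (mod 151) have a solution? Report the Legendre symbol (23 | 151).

Reciprocity: 23 ≡ 3 and 151 ≡ 3 (mod 4), so (23/151) = −(151/23).
Reduce top mod 23: now compute (13/23).
Reciprocity: 13 ≡ 1 and 23 ≡ 3 (mod 4), so (13/23) = +(23/13).
Reduce top mod 13: now compute (10/13).
Pull out 2: since 13 ≡ 5 (mod 8), (2/13) = -1.
Reciprocity: 5 ≡ 1 and 13 ≡ 1 (mod 4), so (5/13) = +(13/5).
Reduce top mod 5: now compute (3/5).
Reciprocity: 3 ≡ 3 and 5 ≡ 1 (mod 4), so (3/5) = +(5/3).
Reduce top mod 3: now compute (2/3).
Pull out 2: since 3 ≡ 3 (mod 8), (2/3) = -1.
Reached (1/3) = 1. Collecting the sign flips along the way, the symbol is -1.

-1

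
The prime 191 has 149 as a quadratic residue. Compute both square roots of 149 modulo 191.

63, 128

Since 191 ≡ 3 (mod 4), a square root of 149 is 149^((191+1)/4) = 149^48 mod 191.
Repeated squaring: 149^2≡45, 149^4≡115, 149^8≡46, 149^16≡15, 149^32≡34 (mod 191).
149^48 = 149^(32+16) ≡ 128 (mod 191).
Check: 128² = 16384 ≡ 149 (mod 191). The two roots are 63 and 128.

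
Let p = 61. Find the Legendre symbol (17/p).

Euler's criterion: (17/61) ≡ 17^30 (mod 61).
17^2 ≡ 45 (mod 61)
17^4 ≡ 12 (mod 61)
17^8 ≡ 22 (mod 61)
17^16 ≡ 57 (mod 61)
17^30 = 17^(16+8+4+2) ≡ 60 (mod 61).
Result is 60 ≡ −1, so (17/61) = −1.

-1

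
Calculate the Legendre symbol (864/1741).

Pull out 2^5: since 1741 ≡ 5 (mod 8), (2/1741) = -1, so (2/1741)^5 = -1.
Reciprocity: 27 ≡ 3 and 1741 ≡ 1 (mod 4), so (27/1741) = +(1741/27).
Reduce top mod 27: now compute (13/27).
Reciprocity: 13 ≡ 1 and 27 ≡ 3 (mod 4), so (13/27) = +(27/13).
Reduce top mod 13: now compute (1/13).
Reached (1/13) = 1. Collecting the sign flips along the way, the symbol is -1.

-1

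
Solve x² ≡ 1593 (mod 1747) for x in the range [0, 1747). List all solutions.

Since 1747 ≡ 3 (mod 4), a square root of 1593 is 1593^((1747+1)/4) = 1593^437 mod 1747.
Repeated squaring: 1593^2≡1005, 1593^4≡259, 1593^8≡695, 1593^16≡853, 1593^32≡857, 1593^64≡709, 1593^128≡1292, 1593^256≡879 (mod 1747).
1593^437 = 1593^(256+128+32+16+4+1) ≡ 576 (mod 1747).
Check: 576² = 331776 ≡ 1593 (mod 1747). The two roots are 576 and 1171.

576, 1171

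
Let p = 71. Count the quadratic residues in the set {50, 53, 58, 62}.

2

(50/71) = +1 → QR.
(53/71) = -1 → non-residue.
(58/71) = +1 → QR.
(62/71) = -1 → non-residue.
Total quadratic residues among the 4: 2.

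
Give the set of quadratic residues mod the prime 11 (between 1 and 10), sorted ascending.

Square k = 1,…,5 (k and 11−k give the same square):
1²=1, 2²=4, 3²=9, 4²≡5, 5²≡3 (mod 11).
So the quadratic residues mod 11 are {1, 3, 4, 5, 9}.

1, 3, 4, 5, 9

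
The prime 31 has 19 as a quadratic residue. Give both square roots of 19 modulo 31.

9, 22

Since 31 ≡ 3 (mod 4), a square root of 19 is 19^((31+1)/4) = 19^8 mod 31.
Repeated squaring: 19^2≡20, 19^4≡28, 19^8≡9 (mod 31).
19^8 = 19^(8) ≡ 9 (mod 31).
Check: 9² = 81 ≡ 19 (mod 31). The two roots are 9 and 22.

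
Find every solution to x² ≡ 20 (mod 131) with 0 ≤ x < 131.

Since 131 ≡ 3 (mod 4), a square root of 20 is 20^((131+1)/4) = 20^33 mod 131.
Repeated squaring: 20^2≡7, 20^4≡49, 20^8≡43, 20^16≡15, 20^32≡94 (mod 131).
20^33 = 20^(32+1) ≡ 46 (mod 131).
Check: 46² = 2116 ≡ 20 (mod 131). The two roots are 46 and 85.

46, 85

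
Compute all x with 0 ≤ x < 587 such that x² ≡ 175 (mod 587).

Since 587 ≡ 3 (mod 4), a square root of 175 is 175^((587+1)/4) = 175^147 mod 587.
Repeated squaring: 175^2≡101, 175^4≡222, 175^8≡563, 175^16≡576, 175^32≡121, 175^64≡553, 175^128≡569 (mod 587).
175^147 = 175^(128+16+2+1) ≡ 543 (mod 587).
Check: 543² = 294849 ≡ 175 (mod 587). The two roots are 44 and 543.

44, 543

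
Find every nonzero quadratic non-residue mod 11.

2,6,7,8,10

Square k = 1,…,5 (k and 11−k give the same square):
1²=1, 2²=4, 3²=9, 4²≡5, 5²≡3 (mod 11).
The residues are {1, 3, 4, 5, 9}; the non-residues are the remaining 5 nonzero classes.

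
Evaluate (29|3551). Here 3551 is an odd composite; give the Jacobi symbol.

1

Reciprocity: 29 ≡ 1 and 3551 ≡ 3 (mod 4), so (29/3551) = +(3551/29).
Reduce top mod 29: now compute (13/29).
Reciprocity: 13 ≡ 1 and 29 ≡ 1 (mod 4), so (13/29) = +(29/13).
Reduce top mod 13: now compute (3/13).
Reciprocity: 3 ≡ 3 and 13 ≡ 1 (mod 4), so (3/13) = +(13/3).
Reduce top mod 3: now compute (1/3).
Reached (1/3) = 1. Collecting the sign flips along the way, the symbol is +1.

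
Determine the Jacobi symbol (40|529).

Pull out 2^3: since 529 ≡ 1 (mod 8), (2/529) = +1, so (2/529)^3 = +1.
Reciprocity: 5 ≡ 1 and 529 ≡ 1 (mod 4), so (5/529) = +(529/5).
Reduce top mod 5: now compute (4/5).
Pull out 2^2: since 5 ≡ 5 (mod 8), (2/5) = -1, so (2/5)^2 = +1.
Reached (1/5) = 1. Collecting the sign flips along the way, the symbol is +1.

1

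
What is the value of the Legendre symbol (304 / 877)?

-1

Euler's criterion: (304/877) ≡ 304^438 (mod 877).
304^2 ≡ 331 (mod 877)
304^4 ≡ 813 (mod 877)
304^8 ≡ 588 (mod 877)
304^16 ≡ 206 (mod 877)
304^32 ≡ 340 (mod 877)
304^64 ≡ 713 (mod 877)
304^128 ≡ 586 (mod 877)
304^256 ≡ 489 (mod 877)
304^438 = 304^(256+128+32+16+4+2) ≡ 876 (mod 877).
Result is 876 ≡ −1, so (304/877) = −1.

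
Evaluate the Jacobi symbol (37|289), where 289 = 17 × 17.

1

Reciprocity: 37 ≡ 1 and 289 ≡ 1 (mod 4), so (37/289) = +(289/37).
Reduce top mod 37: now compute (30/37).
Pull out 2: since 37 ≡ 5 (mod 8), (2/37) = -1.
Reciprocity: 15 ≡ 3 and 37 ≡ 1 (mod 4), so (15/37) = +(37/15).
Reduce top mod 15: now compute (7/15).
Reciprocity: 7 ≡ 3 and 15 ≡ 3 (mod 4), so (7/15) = −(15/7).
Reduce top mod 7: now compute (1/7).
Reached (1/7) = 1. Collecting the sign flips along the way, the symbol is +1.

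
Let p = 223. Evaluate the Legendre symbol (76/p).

Pull out 2^2: since 223 ≡ 7 (mod 8), (2/223) = +1, so (2/223)^2 = +1.
Reciprocity: 19 ≡ 3 and 223 ≡ 3 (mod 4), so (19/223) = −(223/19).
Reduce top mod 19: now compute (14/19).
Pull out 2: since 19 ≡ 3 (mod 8), (2/19) = -1.
Reciprocity: 7 ≡ 3 and 19 ≡ 3 (mod 4), so (7/19) = −(19/7).
Reduce top mod 7: now compute (5/7).
Reciprocity: 5 ≡ 1 and 7 ≡ 3 (mod 4), so (5/7) = +(7/5).
Reduce top mod 5: now compute (2/5).
Pull out 2: since 5 ≡ 5 (mod 8), (2/5) = -1.
Reached (1/5) = 1. Collecting the sign flips along the way, the symbol is +1.

1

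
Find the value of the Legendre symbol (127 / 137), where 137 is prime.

-1

Reciprocity: 127 ≡ 3 and 137 ≡ 1 (mod 4), so (127/137) = +(137/127).
Reduce top mod 127: now compute (10/127).
Pull out 2: since 127 ≡ 7 (mod 8), (2/127) = +1.
Reciprocity: 5 ≡ 1 and 127 ≡ 3 (mod 4), so (5/127) = +(127/5).
Reduce top mod 5: now compute (2/5).
Pull out 2: since 5 ≡ 5 (mod 8), (2/5) = -1.
Reached (1/5) = 1. Collecting the sign flips along the way, the symbol is -1.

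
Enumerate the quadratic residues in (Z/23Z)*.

Square k = 1,…,11 (k and 23−k give the same square):
1²=1, 2²=4, 3²=9, 4²=16, 5²≡2, 6²≡13, 7²≡3, 8²≡18, 9²≡12, 10²≡8, 11²≡6 (mod 23).
So the quadratic residues mod 23 are {1, 2, 3, 4, 6, 8, 9, 12, 13, 16, 18}.

1 2 3 4 6 8 9 12 13 16 18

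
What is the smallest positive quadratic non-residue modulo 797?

2

(2/797) = −1, so 2 is the smallest positive non-residue mod 797.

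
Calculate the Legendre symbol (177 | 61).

First reduce: 177 ≡ 55 (mod 61).
Reciprocity: 55 ≡ 3 and 61 ≡ 1 (mod 4), so (55/61) = +(61/55).
Reduce top mod 55: now compute (6/55).
Pull out 2: since 55 ≡ 7 (mod 8), (2/55) = +1.
Reciprocity: 3 ≡ 3 and 55 ≡ 3 (mod 4), so (3/55) = −(55/3).
Reduce top mod 3: now compute (1/3).
Reached (1/3) = 1. Collecting the sign flips along the way, the symbol is -1.

-1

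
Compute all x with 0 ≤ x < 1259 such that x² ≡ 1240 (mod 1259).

Since 1259 ≡ 3 (mod 4), a square root of 1240 is 1240^((1259+1)/4) = 1240^315 mod 1259.
Repeated squaring: 1240^2≡361, 1240^4≡644, 1240^8≡525, 1240^16≡1163, 1240^32≡403, 1240^64≡1257, 1240^128≡4, 1240^256≡16 (mod 1259).
1240^315 = 1240^(256+32+16+8+2+1) ≡ 761 (mod 1259).
Check: 761² = 579121 ≡ 1240 (mod 1259). The two roots are 498 and 761.

498, 761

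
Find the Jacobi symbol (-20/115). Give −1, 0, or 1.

0

First reduce: -20 ≡ 95 (mod 115).
Reciprocity: 95 ≡ 3 and 115 ≡ 3 (mod 4), so (95/115) = −(115/95).
Reduce top mod 95: now compute (20/95).
Pull out 2^2: since 95 ≡ 7 (mod 8), (2/95) = +1, so (2/95)^2 = +1.
Reciprocity: 5 ≡ 1 and 95 ≡ 3 (mod 4), so (5/95) = +(95/5).
Reduce top mod 5: now compute (0/5).
Top reduces to 0: gcd > 1, so the symbol is 0.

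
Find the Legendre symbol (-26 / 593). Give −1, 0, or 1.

-1

First reduce: -26 ≡ 567 (mod 593).
Reciprocity: 567 ≡ 3 and 593 ≡ 1 (mod 4), so (567/593) = +(593/567).
Reduce top mod 567: now compute (26/567).
Pull out 2: since 567 ≡ 7 (mod 8), (2/567) = +1.
Reciprocity: 13 ≡ 1 and 567 ≡ 3 (mod 4), so (13/567) = +(567/13).
Reduce top mod 13: now compute (8/13).
Pull out 2^3: since 13 ≡ 5 (mod 8), (2/13) = -1, so (2/13)^3 = -1.
Reached (1/13) = 1. Collecting the sign flips along the way, the symbol is -1.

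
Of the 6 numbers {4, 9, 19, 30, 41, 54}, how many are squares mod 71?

(4/71) = +1 → QR.
(9/71) = +1 → QR.
(19/71) = +1 → QR.
(30/71) = +1 → QR.
(41/71) = -1 → non-residue.
(54/71) = +1 → QR.
Total quadratic residues among the 6: 5.

5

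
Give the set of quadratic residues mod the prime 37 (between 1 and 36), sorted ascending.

1,3,4,7,9,10,11,12,16,21,25,26,27,28,30,33,34,36

Square k = 1,…,18 (k and 37−k give the same square):
1²=1, 2²=4, 3²=9, 4²=16, 5²=25, 6²=36, 7²≡12, 8²≡27, 9²≡7, 10²≡26, 11²≡10, 12²≡33, 13²≡21, 14²≡11, 15²≡3, 16²≡34, 17²≡30, 18²≡28 (mod 37).
So the quadratic residues mod 37 are {1, 3, 4, 7, 9, 10, 11, 12, 16, 21, 25, 26, 27, 28, 30, 33, 34, 36}.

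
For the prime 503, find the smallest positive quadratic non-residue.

(2/503) = +1, so 2 is a residue.
(3/503) = +1, so 3 is a residue.
(4/503) = +1, so 4 is a residue.
(5/503) = −1, so 5 is the smallest positive non-residue mod 503.

5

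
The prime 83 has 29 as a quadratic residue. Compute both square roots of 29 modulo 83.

Since 83 ≡ 3 (mod 4), a square root of 29 is 29^((83+1)/4) = 29^21 mod 83.
Repeated squaring: 29^2≡11, 29^4≡38, 29^8≡33, 29^16≡10 (mod 83).
29^21 = 29^(16+4+1) ≡ 64 (mod 83).
Check: 64² = 4096 ≡ 29 (mod 83). The two roots are 19 and 64.

19, 64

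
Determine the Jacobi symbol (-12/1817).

-1

First reduce: -12 ≡ 1805 (mod 1817).
Reciprocity: 1805 ≡ 1 and 1817 ≡ 1 (mod 4), so (1805/1817) = +(1817/1805).
Reduce top mod 1805: now compute (12/1805).
Pull out 2^2: since 1805 ≡ 5 (mod 8), (2/1805) = -1, so (2/1805)^2 = +1.
Reciprocity: 3 ≡ 3 and 1805 ≡ 1 (mod 4), so (3/1805) = +(1805/3).
Reduce top mod 3: now compute (2/3).
Pull out 2: since 3 ≡ 3 (mod 8), (2/3) = -1.
Reached (1/3) = 1. Collecting the sign flips along the way, the symbol is -1.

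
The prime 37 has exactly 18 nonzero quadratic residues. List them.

1,3,4,7,9,10,11,12,16,21,25,26,27,28,30,33,34,36

Square k = 1,…,18 (k and 37−k give the same square):
1²=1, 2²=4, 3²=9, 4²=16, 5²=25, 6²=36, 7²≡12, 8²≡27, 9²≡7, 10²≡26, 11²≡10, 12²≡33, 13²≡21, 14²≡11, 15²≡3, 16²≡34, 17²≡30, 18²≡28 (mod 37).
So the quadratic residues mod 37 are {1, 3, 4, 7, 9, 10, 11, 12, 16, 21, 25, 26, 27, 28, 30, 33, 34, 36}.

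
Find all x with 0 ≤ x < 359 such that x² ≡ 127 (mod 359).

Since 359 ≡ 3 (mod 4), a square root of 127 is 127^((359+1)/4) = 127^90 mod 359.
Repeated squaring: 127^2≡333, 127^4≡317, 127^8≡328, 127^16≡243, 127^32≡173, 127^64≡132 (mod 359).
127^90 = 127^(64+16+8+2) ≡ 230 (mod 359).
Check: 230² = 52900 ≡ 127 (mod 359). The two roots are 129 and 230.

129, 230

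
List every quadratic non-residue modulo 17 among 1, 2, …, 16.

3 5 6 7 10 11 12 14

Square k = 1,…,8 (k and 17−k give the same square):
1²=1, 2²=4, 3²=9, 4²=16, 5²≡8, 6²≡2, 7²≡15, 8²≡13 (mod 17).
The residues are {1, 2, 4, 8, 9, 13, 15, 16}; the non-residues are the remaining 8 nonzero classes.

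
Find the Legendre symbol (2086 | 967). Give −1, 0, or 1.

-1

First reduce: 2086 ≡ 152 (mod 967).
Pull out 2^3: since 967 ≡ 7 (mod 8), (2/967) = +1, so (2/967)^3 = +1.
Reciprocity: 19 ≡ 3 and 967 ≡ 3 (mod 4), so (19/967) = −(967/19).
Reduce top mod 19: now compute (17/19).
Reciprocity: 17 ≡ 1 and 19 ≡ 3 (mod 4), so (17/19) = +(19/17).
Reduce top mod 17: now compute (2/17).
Pull out 2: since 17 ≡ 1 (mod 8), (2/17) = +1.
Reached (1/17) = 1. Collecting the sign flips along the way, the symbol is -1.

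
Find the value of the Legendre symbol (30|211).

Euler's criterion: (30/211) ≡ 30^105 (mod 211).
30^2 ≡ 56 (mod 211)
30^4 ≡ 182 (mod 211)
30^8 ≡ 208 (mod 211)
30^16 ≡ 9 (mod 211)
30^32 ≡ 81 (mod 211)
30^64 ≡ 20 (mod 211)
30^105 = 30^(64+32+8+1) ≡ 1 (mod 211).
Result is 1, so (30/211) = 1.

1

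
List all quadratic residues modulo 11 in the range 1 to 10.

Square k = 1,…,5 (k and 11−k give the same square):
1²=1, 2²=4, 3²=9, 4²≡5, 5²≡3 (mod 11).
So the quadratic residues mod 11 are {1, 3, 4, 5, 9}.

1, 3, 4, 5, 9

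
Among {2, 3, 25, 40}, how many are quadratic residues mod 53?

(2/53) = -1 → non-residue.
(3/53) = -1 → non-residue.
(25/53) = +1 → QR.
(40/53) = +1 → QR.
Total quadratic residues among the 4: 2.

2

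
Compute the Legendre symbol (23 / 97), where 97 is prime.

Reciprocity: 23 ≡ 3 and 97 ≡ 1 (mod 4), so (23/97) = +(97/23).
Reduce top mod 23: now compute (5/23).
Reciprocity: 5 ≡ 1 and 23 ≡ 3 (mod 4), so (5/23) = +(23/5).
Reduce top mod 5: now compute (3/5).
Reciprocity: 3 ≡ 3 and 5 ≡ 1 (mod 4), so (3/5) = +(5/3).
Reduce top mod 3: now compute (2/3).
Pull out 2: since 3 ≡ 3 (mod 8), (2/3) = -1.
Reached (1/3) = 1. Collecting the sign flips along the way, the symbol is -1.

-1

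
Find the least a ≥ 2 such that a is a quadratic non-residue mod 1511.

11

(2/1511) = +1, so 2 is a residue.
(3/1511) = +1, so 3 is a residue.
(4/1511) = +1, so 4 is a residue.
(5/1511) = +1, so 5 is a residue.
(6/1511) = +1, so 6 is a residue.
(7/1511) = +1, so 7 is a residue.
(8/1511) = +1, so 8 is a residue.
(9/1511) = +1, so 9 is a residue.
(10/1511) = +1, so 10 is a residue.
(11/1511) = −1, so 11 is the smallest positive non-residue mod 1511.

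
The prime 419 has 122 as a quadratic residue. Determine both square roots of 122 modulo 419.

125, 294

Since 419 ≡ 3 (mod 4), a square root of 122 is 122^((419+1)/4) = 122^105 mod 419.
Repeated squaring: 122^2≡219, 122^4≡195, 122^8≡315, 122^16≡341, 122^32≡218, 122^64≡177 (mod 419).
122^105 = 122^(64+32+8+1) ≡ 125 (mod 419).
Check: 125² = 15625 ≡ 122 (mod 419). The two roots are 125 and 294.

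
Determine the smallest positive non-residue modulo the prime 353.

3

(2/353) = +1, so 2 is a residue.
(3/353) = −1, so 3 is the smallest positive non-residue mod 353.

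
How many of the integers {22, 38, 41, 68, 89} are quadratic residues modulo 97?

2

(22/97) = +1 → QR.
(38/97) = -1 → non-residue.
(41/97) = -1 → non-residue.
(68/97) = -1 → non-residue.
(89/97) = +1 → QR.
Total quadratic residues among the 5: 2.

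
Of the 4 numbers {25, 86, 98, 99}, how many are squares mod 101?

(25/101) = +1 → QR.
(86/101) = -1 → non-residue.
(98/101) = -1 → non-residue.
(99/101) = -1 → non-residue.
Total quadratic residues among the 4: 1.

1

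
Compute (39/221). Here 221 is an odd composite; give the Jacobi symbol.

Reciprocity: 39 ≡ 3 and 221 ≡ 1 (mod 4), so (39/221) = +(221/39).
Reduce top mod 39: now compute (26/39).
Pull out 2: since 39 ≡ 7 (mod 8), (2/39) = +1.
Reciprocity: 13 ≡ 1 and 39 ≡ 3 (mod 4), so (13/39) = +(39/13).
Reduce top mod 13: now compute (0/13).
Top reduces to 0: gcd > 1, so the symbol is 0.

0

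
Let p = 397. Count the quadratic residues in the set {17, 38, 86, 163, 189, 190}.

2

(17/397) = -1 → non-residue.
(38/397) = -1 → non-residue.
(86/397) = -1 → non-residue.
(163/397) = +1 → QR.
(189/397) = -1 → non-residue.
(190/397) = +1 → QR.
Total quadratic residues among the 6: 2.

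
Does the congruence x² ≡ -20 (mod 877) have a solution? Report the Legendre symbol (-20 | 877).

-1

First reduce: -20 ≡ 857 (mod 877).
Reciprocity: 857 ≡ 1 and 877 ≡ 1 (mod 4), so (857/877) = +(877/857).
Reduce top mod 857: now compute (20/857).
Pull out 2^2: since 857 ≡ 1 (mod 8), (2/857) = +1, so (2/857)^2 = +1.
Reciprocity: 5 ≡ 1 and 857 ≡ 1 (mod 4), so (5/857) = +(857/5).
Reduce top mod 5: now compute (2/5).
Pull out 2: since 5 ≡ 5 (mod 8), (2/5) = -1.
Reached (1/5) = 1. Collecting the sign flips along the way, the symbol is -1.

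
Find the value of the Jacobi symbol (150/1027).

Pull out 2: since 1027 ≡ 3 (mod 8), (2/1027) = -1.
Reciprocity: 75 ≡ 3 and 1027 ≡ 3 (mod 4), so (75/1027) = −(1027/75).
Reduce top mod 75: now compute (52/75).
Pull out 2^2: since 75 ≡ 3 (mod 8), (2/75) = -1, so (2/75)^2 = +1.
Reciprocity: 13 ≡ 1 and 75 ≡ 3 (mod 4), so (13/75) = +(75/13).
Reduce top mod 13: now compute (10/13).
Pull out 2: since 13 ≡ 5 (mod 8), (2/13) = -1.
Reciprocity: 5 ≡ 1 and 13 ≡ 1 (mod 4), so (5/13) = +(13/5).
Reduce top mod 5: now compute (3/5).
Reciprocity: 3 ≡ 3 and 5 ≡ 1 (mod 4), so (3/5) = +(5/3).
Reduce top mod 3: now compute (2/3).
Pull out 2: since 3 ≡ 3 (mod 8), (2/3) = -1.
Reached (1/3) = 1. Collecting the sign flips along the way, the symbol is +1.

1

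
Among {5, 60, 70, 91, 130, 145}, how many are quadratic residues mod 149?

3

(5/149) = +1 → QR.
(60/149) = -1 → non-residue.
(70/149) = -1 → non-residue.
(91/149) = -1 → non-residue.
(130/149) = +1 → QR.
(145/149) = +1 → QR.
Total quadratic residues among the 6: 3.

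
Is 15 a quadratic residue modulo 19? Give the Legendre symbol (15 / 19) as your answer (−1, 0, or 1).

-1

Euler's criterion: (15/19) ≡ 15^9 (mod 19).
15^2 ≡ 16 (mod 19)
15^4 ≡ 9 (mod 19)
15^8 ≡ 5 (mod 19)
15^9 = 15^(8+1) ≡ 18 (mod 19).
Result is 18 ≡ −1, so (15/19) = −1.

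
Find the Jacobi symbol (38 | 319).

Pull out 2: since 319 ≡ 7 (mod 8), (2/319) = +1.
Reciprocity: 19 ≡ 3 and 319 ≡ 3 (mod 4), so (19/319) = −(319/19).
Reduce top mod 19: now compute (15/19).
Reciprocity: 15 ≡ 3 and 19 ≡ 3 (mod 4), so (15/19) = −(19/15).
Reduce top mod 15: now compute (4/15).
Pull out 2^2: since 15 ≡ 7 (mod 8), (2/15) = +1, so (2/15)^2 = +1.
Reached (1/15) = 1. Collecting the sign flips along the way, the symbol is +1.

1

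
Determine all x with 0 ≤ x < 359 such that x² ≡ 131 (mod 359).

61, 298

Since 359 ≡ 3 (mod 4), a square root of 131 is 131^((359+1)/4) = 131^90 mod 359.
Repeated squaring: 131^2≡288, 131^4≡15, 131^8≡225, 131^16≡6, 131^32≡36, 131^64≡219 (mod 359).
131^90 = 131^(64+16+8+2) ≡ 298 (mod 359).
Check: 298² = 88804 ≡ 131 (mod 359). The two roots are 61 and 298.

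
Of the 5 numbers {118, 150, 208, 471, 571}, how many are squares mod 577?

4

(118/577) = +1 → QR.
(150/577) = +1 → QR.
(208/577) = -1 → non-residue.
(471/577) = +1 → QR.
(571/577) = +1 → QR.
Total quadratic residues among the 5: 4.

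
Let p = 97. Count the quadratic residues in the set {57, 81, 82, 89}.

(57/97) = -1 → non-residue.
(81/97) = +1 → QR.
(82/97) = -1 → non-residue.
(89/97) = +1 → QR.
Total quadratic residues among the 4: 2.

2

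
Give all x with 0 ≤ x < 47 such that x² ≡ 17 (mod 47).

Since 47 ≡ 3 (mod 4), a square root of 17 is 17^((47+1)/4) = 17^12 mod 47.
Repeated squaring: 17^2≡7, 17^4≡2, 17^8≡4 (mod 47).
17^12 = 17^(8+4) ≡ 8 (mod 47).
Check: 8² = 64 ≡ 17 (mod 47). The two roots are 8 and 39.

8, 39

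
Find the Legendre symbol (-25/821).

First reduce: -25 ≡ 796 (mod 821).
Pull out 2^2: since 821 ≡ 5 (mod 8), (2/821) = -1, so (2/821)^2 = +1.
Reciprocity: 199 ≡ 3 and 821 ≡ 1 (mod 4), so (199/821) = +(821/199).
Reduce top mod 199: now compute (25/199).
Reciprocity: 25 ≡ 1 and 199 ≡ 3 (mod 4), so (25/199) = +(199/25).
Reduce top mod 25: now compute (24/25).
Pull out 2^3: since 25 ≡ 1 (mod 8), (2/25) = +1, so (2/25)^3 = +1.
Reciprocity: 3 ≡ 3 and 25 ≡ 1 (mod 4), so (3/25) = +(25/3).
Reduce top mod 3: now compute (1/3).
Reached (1/3) = 1. Collecting the sign flips along the way, the symbol is +1.

1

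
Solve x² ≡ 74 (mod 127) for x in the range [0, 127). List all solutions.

57, 70

Since 127 ≡ 3 (mod 4), a square root of 74 is 74^((127+1)/4) = 74^32 mod 127.
Repeated squaring: 74^2≡15, 74^4≡98, 74^8≡79, 74^16≡18, 74^32≡70 (mod 127).
74^32 = 74^(32) ≡ 70 (mod 127).
Check: 70² = 4900 ≡ 74 (mod 127). The two roots are 57 and 70.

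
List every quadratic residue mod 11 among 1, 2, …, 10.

Square k = 1,…,5 (k and 11−k give the same square):
1²=1, 2²=4, 3²=9, 4²≡5, 5²≡3 (mod 11).
So the quadratic residues mod 11 are {1, 3, 4, 5, 9}.

1,3,4,5,9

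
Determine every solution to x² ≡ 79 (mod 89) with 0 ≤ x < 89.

89 ≡ 1 (mod 4), so we find a root by search.
Trying successive values, 41² = 1681 ≡ 79 (mod 89). The other root is 89 − 41 = 48.

41, 48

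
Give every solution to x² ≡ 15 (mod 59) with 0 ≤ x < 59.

Since 59 ≡ 3 (mod 4), a square root of 15 is 15^((59+1)/4) = 15^15 mod 59.
Repeated squaring: 15^2≡48, 15^4≡3, 15^8≡9 (mod 59).
15^15 = 15^(8+4+2+1) ≡ 29 (mod 59).
Check: 29² = 841 ≡ 15 (mod 59). The two roots are 29 and 30.

29, 30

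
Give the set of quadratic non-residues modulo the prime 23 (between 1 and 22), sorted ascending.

5,7,10,11,14,15,17,19,20,21,22

Square k = 1,…,11 (k and 23−k give the same square):
1²=1, 2²=4, 3²=9, 4²=16, 5²≡2, 6²≡13, 7²≡3, 8²≡18, 9²≡12, 10²≡8, 11²≡6 (mod 23).
The residues are {1, 2, 3, 4, 6, 8, 9, 12, 13, 16, 18}; the non-residues are the remaining 11 nonzero classes.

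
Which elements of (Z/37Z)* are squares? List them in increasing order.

Square k = 1,…,18 (k and 37−k give the same square):
1²=1, 2²=4, 3²=9, 4²=16, 5²=25, 6²=36, 7²≡12, 8²≡27, 9²≡7, 10²≡26, 11²≡10, 12²≡33, 13²≡21, 14²≡11, 15²≡3, 16²≡34, 17²≡30, 18²≡28 (mod 37).
So the quadratic residues mod 37 are {1, 3, 4, 7, 9, 10, 11, 12, 16, 21, 25, 26, 27, 28, 30, 33, 34, 36}.

1, 3, 4, 7, 9, 10, 11, 12, 16, 21, 25, 26, 27, 28, 30, 33, 34, 36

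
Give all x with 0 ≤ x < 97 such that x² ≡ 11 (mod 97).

37, 60

97 ≡ 1 (mod 4), so we find a root by search.
Trying successive values, 37² = 1369 ≡ 11 (mod 97). The other root is 97 − 37 = 60.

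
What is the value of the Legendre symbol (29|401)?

Reciprocity: 29 ≡ 1 and 401 ≡ 1 (mod 4), so (29/401) = +(401/29).
Reduce top mod 29: now compute (24/29).
Pull out 2^3: since 29 ≡ 5 (mod 8), (2/29) = -1, so (2/29)^3 = -1.
Reciprocity: 3 ≡ 3 and 29 ≡ 1 (mod 4), so (3/29) = +(29/3).
Reduce top mod 3: now compute (2/3).
Pull out 2: since 3 ≡ 3 (mod 8), (2/3) = -1.
Reached (1/3) = 1. Collecting the sign flips along the way, the symbol is +1.

1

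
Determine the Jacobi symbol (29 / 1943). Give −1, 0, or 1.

0

Reciprocity: 29 ≡ 1 and 1943 ≡ 3 (mod 4), so (29/1943) = +(1943/29).
Reduce top mod 29: now compute (0/29).
Top reduces to 0: gcd > 1, so the symbol is 0.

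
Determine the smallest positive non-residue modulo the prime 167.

(2/167) = +1, so 2 is a residue.
(3/167) = +1, so 3 is a residue.
(4/167) = +1, so 4 is a residue.
(5/167) = −1, so 5 is the smallest positive non-residue mod 167.

5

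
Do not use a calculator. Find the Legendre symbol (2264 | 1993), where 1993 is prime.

First reduce: 2264 ≡ 271 (mod 1993).
Reciprocity: 271 ≡ 3 and 1993 ≡ 1 (mod 4), so (271/1993) = +(1993/271).
Reduce top mod 271: now compute (96/271).
Pull out 2^5: since 271 ≡ 7 (mod 8), (2/271) = +1, so (2/271)^5 = +1.
Reciprocity: 3 ≡ 3 and 271 ≡ 3 (mod 4), so (3/271) = −(271/3).
Reduce top mod 3: now compute (1/3).
Reached (1/3) = 1. Collecting the sign flips along the way, the symbol is -1.

-1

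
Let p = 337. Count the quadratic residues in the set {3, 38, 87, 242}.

(3/337) = +1 → QR.
(38/337) = -1 → non-residue.
(87/337) = -1 → non-residue.
(242/337) = +1 → QR.
Total quadratic residues among the 4: 2.

2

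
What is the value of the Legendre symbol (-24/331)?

-1

Euler's criterion: (-24/331) ≡ 307^165 (mod 331).
307^2 ≡ 245 (mod 331)
307^4 ≡ 114 (mod 331)
307^8 ≡ 87 (mod 331)
307^16 ≡ 287 (mod 331)
307^32 ≡ 281 (mod 331)
307^64 ≡ 183 (mod 331)
307^128 ≡ 58 (mod 331)
307^165 = 307^(128+32+4+1) ≡ 330 (mod 331).
Result is 330 ≡ −1, so (-24/331) = −1.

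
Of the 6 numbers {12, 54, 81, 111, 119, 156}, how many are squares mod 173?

(12/173) = -1 → non-residue.
(54/173) = +1 → QR.
(81/173) = +1 → QR.
(111/173) = -1 → non-residue.
(119/173) = +1 → QR.
(156/173) = -1 → non-residue.
Total quadratic residues among the 6: 3.

3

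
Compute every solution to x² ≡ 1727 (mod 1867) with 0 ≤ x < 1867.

Since 1867 ≡ 3 (mod 4), a square root of 1727 is 1727^((1867+1)/4) = 1727^467 mod 1867.
Repeated squaring: 1727^2≡930, 1727^4≡479, 1727^8≡1667, 1727^16≡793, 1727^32≡1537, 1727^64≡614, 1727^128≡1729, 1727^256≡374 (mod 1867).
1727^467 = 1727^(256+128+64+16+2+1) ≡ 898 (mod 1867).
Check: 898² = 806404 ≡ 1727 (mod 1867). The two roots are 898 and 969.

898, 969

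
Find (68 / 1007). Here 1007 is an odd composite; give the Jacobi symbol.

1

Pull out 2^2: since 1007 ≡ 7 (mod 8), (2/1007) = +1, so (2/1007)^2 = +1.
Reciprocity: 17 ≡ 1 and 1007 ≡ 3 (mod 4), so (17/1007) = +(1007/17).
Reduce top mod 17: now compute (4/17).
Pull out 2^2: since 17 ≡ 1 (mod 8), (2/17) = +1, so (2/17)^2 = +1.
Reached (1/17) = 1. Collecting the sign flips along the way, the symbol is +1.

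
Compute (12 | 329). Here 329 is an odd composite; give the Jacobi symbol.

Pull out 2^2: since 329 ≡ 1 (mod 8), (2/329) = +1, so (2/329)^2 = +1.
Reciprocity: 3 ≡ 3 and 329 ≡ 1 (mod 4), so (3/329) = +(329/3).
Reduce top mod 3: now compute (2/3).
Pull out 2: since 3 ≡ 3 (mod 8), (2/3) = -1.
Reached (1/3) = 1. Collecting the sign flips along the way, the symbol is -1.

-1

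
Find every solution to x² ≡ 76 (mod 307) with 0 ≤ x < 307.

Since 307 ≡ 3 (mod 4), a square root of 76 is 76^((307+1)/4) = 76^77 mod 307.
Repeated squaring: 76^2≡250, 76^4≡179, 76^8≡113, 76^16≡182, 76^32≡275, 76^64≡103 (mod 307).
76^77 = 76^(64+8+4+1) ≡ 171 (mod 307).
Check: 171² = 29241 ≡ 76 (mod 307). The two roots are 136 and 171.

136, 171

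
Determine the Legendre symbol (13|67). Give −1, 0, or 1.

-1

Reciprocity: 13 ≡ 1 and 67 ≡ 3 (mod 4), so (13/67) = +(67/13).
Reduce top mod 13: now compute (2/13).
Pull out 2: since 13 ≡ 5 (mod 8), (2/13) = -1.
Reached (1/13) = 1. Collecting the sign flips along the way, the symbol is -1.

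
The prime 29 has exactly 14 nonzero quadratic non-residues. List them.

Square k = 1,…,14 (k and 29−k give the same square):
1²=1, 2²=4, 3²=9, 4²=16, 5²=25, 6²≡7, 7²≡20, 8²≡6, 9²≡23, 10²≡13, 11²≡5, 12²≡28, 13²≡24, 14²≡22 (mod 29).
The residues are {1, 4, 5, 6, 7, 9, 13, 16, 20, 22, 23, 24, 25, 28}; the non-residues are the remaining 14 nonzero classes.

2,3,8,10,11,12,14,15,17,18,19,21,26,27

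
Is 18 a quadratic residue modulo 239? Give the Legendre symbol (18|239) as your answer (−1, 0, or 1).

1

Pull out 2: since 239 ≡ 7 (mod 8), (2/239) = +1.
Reciprocity: 9 ≡ 1 and 239 ≡ 3 (mod 4), so (9/239) = +(239/9).
Reduce top mod 9: now compute (5/9).
Reciprocity: 5 ≡ 1 and 9 ≡ 1 (mod 4), so (5/9) = +(9/5).
Reduce top mod 5: now compute (4/5).
Pull out 2^2: since 5 ≡ 5 (mod 8), (2/5) = -1, so (2/5)^2 = +1.
Reached (1/5) = 1. Collecting the sign flips along the way, the symbol is +1.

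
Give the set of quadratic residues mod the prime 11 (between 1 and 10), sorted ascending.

Square k = 1,…,5 (k and 11−k give the same square):
1²=1, 2²=4, 3²=9, 4²≡5, 5²≡3 (mod 11).
So the quadratic residues mod 11 are {1, 3, 4, 5, 9}.

1,3,4,5,9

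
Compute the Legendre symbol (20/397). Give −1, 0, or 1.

-1

Euler's criterion: (20/397) ≡ 20^198 (mod 397).
20^2 ≡ 3 (mod 397)
20^4 ≡ 9 (mod 397)
20^8 ≡ 81 (mod 397)
20^16 ≡ 209 (mod 397)
20^32 ≡ 11 (mod 397)
20^64 ≡ 121 (mod 397)
20^128 ≡ 349 (mod 397)
20^198 = 20^(128+64+4+2) ≡ 396 (mod 397).
Result is 396 ≡ −1, so (20/397) = −1.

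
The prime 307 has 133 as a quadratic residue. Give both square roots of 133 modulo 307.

Since 307 ≡ 3 (mod 4), a square root of 133 is 133^((307+1)/4) = 133^77 mod 307.
Repeated squaring: 133^2≡190, 133^4≡181, 133^8≡219, 133^16≡69, 133^32≡156, 133^64≡83 (mod 307).
133^77 = 133^(64+8+4+1) ≡ 146 (mod 307).
Check: 146² = 21316 ≡ 133 (mod 307). The two roots are 146 and 161.

146, 161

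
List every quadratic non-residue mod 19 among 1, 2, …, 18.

2 3 8 10 12 13 14 15 18

Square k = 1,…,9 (k and 19−k give the same square):
1²=1, 2²=4, 3²=9, 4²=16, 5²≡6, 6²≡17, 7²≡11, 8²≡7, 9²≡5 (mod 19).
The residues are {1, 4, 5, 6, 7, 9, 11, 16, 17}; the non-residues are the remaining 9 nonzero classes.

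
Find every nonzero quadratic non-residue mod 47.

Square k = 1,…,23 (k and 47−k give the same square):
1²=1, 2²=4, 3²=9, 4²=16, 5²=25, 6²=36, 7²≡2, 8²≡17, 9²≡34, 10²≡6, 11²≡27, 12²≡3, 13²≡28, 14²≡8, 15²≡37, 16²≡21, 17²≡7, 18²≡42, 19²≡32, 20²≡24, 21²≡18, 22²≡14, 23²≡12 (mod 47).
The residues are {1, 2, 3, 4, 6, 7, 8, 9, 12, 14, 16, 17, 18, 21, 24, 25, 27, 28, 32, 34, 36, 37, 42}; the non-residues are the remaining 23 nonzero classes.

5,10,11,13,15,19,20,22,23,26,29,30,31,33,35,38,39,40,41,43,44,45,46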